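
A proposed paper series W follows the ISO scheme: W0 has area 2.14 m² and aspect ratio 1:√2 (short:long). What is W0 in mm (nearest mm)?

Let the short side be w mm. Then w · w√2 = 2.14 m² = 2,140,000 mm².
w² = 2,140,000/√2, so w ≈ 1230.1 mm; long side = w√2 ≈ 1739.7 mm.

1230 × 1740 mm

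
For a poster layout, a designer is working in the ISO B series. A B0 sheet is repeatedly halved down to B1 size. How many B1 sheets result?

B0 = 1000 × 1414 mm; B1 = 707 × 1000 mm.
Each halving step doubles the count; 1 step from B0 to B1.
2^1 = 2.

2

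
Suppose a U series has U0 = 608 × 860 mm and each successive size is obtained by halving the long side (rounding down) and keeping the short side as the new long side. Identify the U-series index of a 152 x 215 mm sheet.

U0: 608 × 860 mm
U1: 430 × 608 mm
U2: 304 × 430 mm
U3: 215 × 304 mm
U4: 152 × 215 mm
U5: 107 × 152 mm
→ matches U4.

U4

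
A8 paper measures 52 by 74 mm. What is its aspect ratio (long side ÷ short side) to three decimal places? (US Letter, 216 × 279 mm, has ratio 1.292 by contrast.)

1.423

74 / 52 = 1.423
ISO 216 targets √2 ≈ 1.414; the +0.009 deviation is from mm rounding.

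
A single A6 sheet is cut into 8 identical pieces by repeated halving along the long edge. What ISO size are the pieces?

A9

8 = 2^3, so 3 halving steps.
A6 → A7 → … → A9 after 3 steps.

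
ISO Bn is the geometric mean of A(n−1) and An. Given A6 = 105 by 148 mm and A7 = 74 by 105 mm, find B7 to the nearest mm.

Short side: √(105 · 74) = √7770 ≈ 88.1 → 88 mm
Long side: √(148 · 105) = √15540 ≈ 124.7 → 125 mm

88 × 125 mm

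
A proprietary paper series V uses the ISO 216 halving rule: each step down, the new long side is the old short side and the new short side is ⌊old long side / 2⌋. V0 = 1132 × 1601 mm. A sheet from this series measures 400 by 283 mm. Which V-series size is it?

V4

V0: 1132 × 1601 mm
V1: 800 × 1132 mm
V2: 566 × 800 mm
V3: 400 × 566 mm
V4: 283 × 400 mm
V5: 200 × 283 mm
→ matches V4.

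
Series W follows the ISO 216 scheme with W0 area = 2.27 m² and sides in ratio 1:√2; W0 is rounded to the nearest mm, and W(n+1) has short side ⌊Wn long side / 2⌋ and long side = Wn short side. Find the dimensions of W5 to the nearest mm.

224 × 316 mm

Let W0's short side be w mm. w · w√2 = 2.27 m² = 2,270,000 mm², so w ≈ 1266.9 mm and w√2 ≈ 1791.7 mm → W0 = 1267 × 1792 mm.
W1: ⌊1792/2⌋ × 1267 = 896 × 1267 mm
W2: ⌊1267/2⌋ × 896 = 633 × 896 mm
W3: ⌊896/2⌋ × 633 = 448 × 633 mm
W4: ⌊633/2⌋ × 448 = 316 × 448 mm
W5: ⌊448/2⌋ × 316 = 224 × 316 mm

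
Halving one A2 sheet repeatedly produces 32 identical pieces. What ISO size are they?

32 = 2^5, so 5 halving steps.
A2 → A3 → … → A7 after 5 steps.

A7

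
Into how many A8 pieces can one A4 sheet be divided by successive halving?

Each ISO step halves the sheet: 1 × A4 → 2 × A5 → 4 × A6 → 8 × A7 → …
From A4 to A8 is 4 halving steps: 2^4 = 16.

16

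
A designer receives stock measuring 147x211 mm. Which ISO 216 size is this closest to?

A5 (148 × 210 mm)

Aspect ratio 211/147 ≈ 1.435 (ISO target is √2 ≈ 1.414).
In the A-series (A0 area = 1 m²): A5 = 148 × 210 mm.
Off by 2 mm total — nearest standard size.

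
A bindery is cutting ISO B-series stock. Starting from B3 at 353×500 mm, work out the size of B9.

44 × 62 mm

B4: ⌊500/2⌋ × 353 = 250 × 353 mm
B5: ⌊353/2⌋ × 250 = 176 × 250 mm
B6: ⌊250/2⌋ × 176 = 125 × 176 mm
B7: ⌊176/2⌋ × 125 = 88 × 125 mm
B8: ⌊125/2⌋ × 88 = 62 × 88 mm
B9: ⌊88/2⌋ × 62 = 44 × 62 mm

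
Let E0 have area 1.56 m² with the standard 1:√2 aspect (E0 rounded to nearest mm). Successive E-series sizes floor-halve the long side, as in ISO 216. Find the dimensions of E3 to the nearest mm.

371 × 525 mm

Let E0's short side be w mm. w · w√2 = 1.56 m² = 1,560,000 mm², so w ≈ 1050.3 mm and w√2 ≈ 1485.3 mm → E0 = 1050 × 1485 mm.
E1: ⌊1485/2⌋ × 1050 = 742 × 1050 mm
E2: ⌊1050/2⌋ × 742 = 525 × 742 mm
E3: ⌊742/2⌋ × 525 = 371 × 525 mm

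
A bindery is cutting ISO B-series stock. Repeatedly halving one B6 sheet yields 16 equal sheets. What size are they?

B10

16 = 2^4, so 4 halving steps.
B6 → B7 → … → B10 after 4 steps.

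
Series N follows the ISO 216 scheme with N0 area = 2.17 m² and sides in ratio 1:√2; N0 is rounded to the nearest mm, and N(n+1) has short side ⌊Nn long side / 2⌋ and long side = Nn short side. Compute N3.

438 × 619 mm

Let N0's short side be w mm. w · w√2 = 2.17 m² = 2,170,000 mm², so w ≈ 1238.7 mm and w√2 ≈ 1751.8 mm → N0 = 1239 × 1752 mm.
N1: ⌊1752/2⌋ × 1239 = 876 × 1239 mm
N2: ⌊1239/2⌋ × 876 = 619 × 876 mm
N3: ⌊876/2⌋ × 619 = 438 × 619 mm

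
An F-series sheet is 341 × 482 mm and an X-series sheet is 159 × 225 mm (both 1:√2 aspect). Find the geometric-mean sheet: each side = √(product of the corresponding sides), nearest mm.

233 × 329 mm

Short side: √(341 · 159) = √54219 ≈ 232.8 → 233 mm
Long side: √(482 · 225) = √108450 ≈ 329.3 → 329 mm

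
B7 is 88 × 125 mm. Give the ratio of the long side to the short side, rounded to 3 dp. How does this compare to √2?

125 / 88 = 1.420
ISO 216 targets √2 ≈ 1.414; the +0.006 deviation is from mm rounding.

1.420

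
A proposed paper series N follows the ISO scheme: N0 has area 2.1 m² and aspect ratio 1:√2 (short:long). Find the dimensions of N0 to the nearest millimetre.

1219 × 1723 mm

Let the short side be w mm. Then w · w√2 = 2.1 m² = 2,100,000 mm².
w² = 2,100,000/√2, so w ≈ 1218.6 mm; long side = w√2 ≈ 1723.3 mm.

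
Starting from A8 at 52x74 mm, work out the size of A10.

26 × 37 mm

A9: ⌊74/2⌋ × 52 = 37 × 52 mm
A10: ⌊52/2⌋ × 37 = 26 × 37 mm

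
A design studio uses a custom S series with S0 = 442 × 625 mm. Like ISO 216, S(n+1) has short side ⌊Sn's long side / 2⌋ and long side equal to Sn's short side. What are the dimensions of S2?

S1: ⌊625/2⌋ × 442 = 312 × 442 mm
S2: ⌊442/2⌋ × 312 = 221 × 312 mm

221 × 312 mm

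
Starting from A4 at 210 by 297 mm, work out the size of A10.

26 × 37 mm

A5: ⌊297/2⌋ × 210 = 148 × 210 mm
A6: ⌊210/2⌋ × 148 = 105 × 148 mm
A7: ⌊148/2⌋ × 105 = 74 × 105 mm
A8: ⌊105/2⌋ × 74 = 52 × 74 mm
A9: ⌊74/2⌋ × 52 = 37 × 52 mm
A10: ⌊52/2⌋ × 37 = 26 × 37 mm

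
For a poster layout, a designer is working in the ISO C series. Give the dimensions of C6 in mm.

C0 = 917 × 1297 mm (C0 is the geometric mean of A0 and B0, aspect 1:√2).
C1: ⌊1297/2⌋ × 917 = 648 × 917 mm
C2: ⌊917/2⌋ × 648 = 458 × 648 mm
C3: ⌊648/2⌋ × 458 = 324 × 458 mm
C4: ⌊458/2⌋ × 324 = 229 × 324 mm
C5: ⌊324/2⌋ × 229 = 162 × 229 mm
C6: ⌊229/2⌋ × 162 = 114 × 162 mm

114 × 162 mm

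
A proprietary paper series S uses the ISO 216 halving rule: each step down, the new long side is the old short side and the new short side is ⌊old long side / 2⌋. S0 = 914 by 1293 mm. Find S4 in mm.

S1: ⌊1293/2⌋ × 914 = 646 × 914 mm
S2: ⌊914/2⌋ × 646 = 457 × 646 mm
S3: ⌊646/2⌋ × 457 = 323 × 457 mm
S4: ⌊457/2⌋ × 323 = 228 × 323 mm

228 × 323 mm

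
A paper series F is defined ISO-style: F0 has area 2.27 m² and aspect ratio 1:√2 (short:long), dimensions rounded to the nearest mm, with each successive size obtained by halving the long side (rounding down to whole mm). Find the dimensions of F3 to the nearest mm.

Let F0's short side be w mm. w · w√2 = 2.27 m² = 2,270,000 mm², so w ≈ 1266.9 mm and w√2 ≈ 1791.7 mm → F0 = 1267 × 1792 mm.
F1: ⌊1792/2⌋ × 1267 = 896 × 1267 mm
F2: ⌊1267/2⌋ × 896 = 633 × 896 mm
F3: ⌊896/2⌋ × 633 = 448 × 633 mm

448 × 633 mm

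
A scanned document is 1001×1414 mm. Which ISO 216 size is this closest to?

Aspect ratio 1414/1001 ≈ 1.413 — close to the ISO √2 ≈ 1.414.
In the B-series (B0 = 1000 × 1414 mm): B0 = 1000 × 1414 mm.
Off by 1 mm total — nearest standard size.

B0 (1000 × 1414 mm)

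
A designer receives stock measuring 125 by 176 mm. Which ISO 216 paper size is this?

B6 (125 × 176 mm)

Aspect ratio 176/125 ≈ 1.408 — close to the ISO √2 ≈ 1.414.
In the B-series (B0 = 1000 × 1414 mm): B6 = 125 × 176 mm.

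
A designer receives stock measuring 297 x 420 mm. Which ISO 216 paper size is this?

A3 (297 × 420 mm)

Aspect ratio 420/297 ≈ 1.414 — close to the ISO √2 ≈ 1.414.
In the A-series (A0 area = 1 m²): A3 = 297 × 420 mm.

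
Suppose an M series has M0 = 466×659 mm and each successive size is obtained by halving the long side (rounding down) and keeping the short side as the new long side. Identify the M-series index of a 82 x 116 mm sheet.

M5

M0: 466 × 659 mm
M1: 329 × 466 mm
M2: 233 × 329 mm
M3: 164 × 233 mm
M4: 116 × 164 mm
M5: 82 × 116 mm
M6: 58 × 82 mm
→ matches M5.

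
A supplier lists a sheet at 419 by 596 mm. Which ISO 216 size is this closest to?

A2 (420 × 594 mm)

Aspect ratio 596/419 ≈ 1.422 — close to the ISO √2 ≈ 1.414.
In the A-series (A0 area = 1 m²): A2 = 420 × 594 mm.
Off by 3 mm total — nearest standard size.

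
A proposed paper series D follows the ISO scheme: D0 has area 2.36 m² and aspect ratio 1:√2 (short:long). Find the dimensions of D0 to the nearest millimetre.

Let the short side be w mm. Then w · w√2 = 2.36 m² = 2,360,000 mm².
w² = 2,360,000/√2, so w ≈ 1291.8 mm; long side = w√2 ≈ 1826.9 mm.

1292 × 1827 mm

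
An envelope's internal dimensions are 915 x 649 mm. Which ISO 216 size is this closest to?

Aspect ratio 915/649 ≈ 1.410 — close to the ISO √2 ≈ 1.414.
In the C-series (envelope sizes, between A and B): C1 = 648 × 917 mm.
Off by 3 mm total — nearest standard size.

C1 (648 × 917 mm)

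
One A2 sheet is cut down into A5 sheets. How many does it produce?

8

Each ISO step halves the sheet: 1 × A2 → 2 × A3 → 4 × A4 → 8 × A5
From A2 to A5 is 3 halving steps: 2^3 = 8.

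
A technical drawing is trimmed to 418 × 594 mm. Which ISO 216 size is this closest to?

A2 (420 × 594 mm)

Aspect ratio 594/418 ≈ 1.421 — close to the ISO √2 ≈ 1.414.
In the A-series (A0 area = 1 m²): A2 = 420 × 594 mm.
Off by 2 mm total — nearest standard size.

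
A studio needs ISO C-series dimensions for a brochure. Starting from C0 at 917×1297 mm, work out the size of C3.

324 × 458 mm

C1: ⌊1297/2⌋ × 917 = 648 × 917 mm
C2: ⌊917/2⌋ × 648 = 458 × 648 mm
C3: ⌊648/2⌋ × 458 = 324 × 458 mm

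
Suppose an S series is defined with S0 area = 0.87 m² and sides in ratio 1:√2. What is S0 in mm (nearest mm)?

784 × 1109 mm

Let the short side be w mm. Then w · w√2 = 0.87 m² = 870,000 mm².
w² = 870,000/√2, so w ≈ 784.3 mm; long side = w√2 ≈ 1109.2 mm.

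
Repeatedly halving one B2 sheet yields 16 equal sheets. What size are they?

B6

16 = 2^4, so 4 halving steps.
B2 → B3 → … → B6 after 4 steps.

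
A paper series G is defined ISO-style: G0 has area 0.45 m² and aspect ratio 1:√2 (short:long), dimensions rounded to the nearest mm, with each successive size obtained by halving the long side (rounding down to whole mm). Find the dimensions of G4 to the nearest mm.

141 × 199 mm

Let G0's short side be w mm. w · w√2 = 0.45 m² = 450,000 mm², so w ≈ 564.1 mm and w√2 ≈ 797.7 mm → G0 = 564 × 798 mm.
G1: ⌊798/2⌋ × 564 = 399 × 564 mm
G2: ⌊564/2⌋ × 399 = 282 × 399 mm
G3: ⌊399/2⌋ × 282 = 199 × 282 mm
G4: ⌊282/2⌋ × 199 = 141 × 199 mm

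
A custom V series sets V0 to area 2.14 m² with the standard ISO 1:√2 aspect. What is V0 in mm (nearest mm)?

Let the short side be w mm. Then w · w√2 = 2.14 m² = 2,140,000 mm².
w² = 2,140,000/√2, so w ≈ 1230.1 mm; long side = w√2 ≈ 1739.7 mm.

1230 × 1740 mm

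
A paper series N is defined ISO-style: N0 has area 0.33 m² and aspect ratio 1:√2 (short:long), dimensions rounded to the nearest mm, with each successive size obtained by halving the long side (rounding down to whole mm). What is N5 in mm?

Let N0's short side be w mm. w · w√2 = 0.33 m² = 330,000 mm², so w ≈ 483.1 mm and w√2 ≈ 683.1 mm → N0 = 483 × 683 mm.
N1: ⌊683/2⌋ × 483 = 341 × 483 mm
N2: ⌊483/2⌋ × 341 = 241 × 341 mm
N3: ⌊341/2⌋ × 241 = 170 × 241 mm
N4: ⌊241/2⌋ × 170 = 120 × 170 mm
N5: ⌊170/2⌋ × 120 = 85 × 120 mm

85 × 120 mm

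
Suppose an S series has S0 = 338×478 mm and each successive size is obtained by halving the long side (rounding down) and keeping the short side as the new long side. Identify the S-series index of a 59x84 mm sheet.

S0: 338 × 478 mm
S1: 239 × 338 mm
S2: 169 × 239 mm
S3: 119 × 169 mm
S4: 84 × 119 mm
S5: 59 × 84 mm
S6: 42 × 59 mm
→ matches S5.

S5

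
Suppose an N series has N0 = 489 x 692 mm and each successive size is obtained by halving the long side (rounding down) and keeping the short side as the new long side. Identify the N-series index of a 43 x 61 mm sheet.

N7

N0: 489 × 692 mm
N1: 346 × 489 mm
N2: 244 × 346 mm
N3: 173 × 244 mm
N4: 122 × 173 mm
N5: 86 × 122 mm
N6: 61 × 86 mm
N7: 43 × 61 mm
N8: 30 × 43 mm
→ matches N7.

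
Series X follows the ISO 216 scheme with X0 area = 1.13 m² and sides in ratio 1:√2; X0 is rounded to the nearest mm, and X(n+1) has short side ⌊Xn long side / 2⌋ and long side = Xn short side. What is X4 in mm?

Let X0's short side be w mm. w · w√2 = 1.13 m² = 1,130,000 mm², so w ≈ 893.9 mm and w√2 ≈ 1264.1 mm → X0 = 894 × 1264 mm.
X1: ⌊1264/2⌋ × 894 = 632 × 894 mm
X2: ⌊894/2⌋ × 632 = 447 × 632 mm
X3: ⌊632/2⌋ × 447 = 316 × 447 mm
X4: ⌊447/2⌋ × 316 = 223 × 316 mm

223 × 316 mm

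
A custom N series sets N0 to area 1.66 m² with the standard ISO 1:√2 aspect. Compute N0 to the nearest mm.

1083 × 1532 mm

Let the short side be w mm. Then w · w√2 = 1.66 m² = 1,660,000 mm².
w² = 1,660,000/√2, so w ≈ 1083.4 mm; long side = w√2 ≈ 1532.2 mm.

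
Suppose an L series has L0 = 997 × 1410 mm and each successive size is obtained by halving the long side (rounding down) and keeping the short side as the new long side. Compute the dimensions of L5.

L1: ⌊1410/2⌋ × 997 = 705 × 997 mm
L2: ⌊997/2⌋ × 705 = 498 × 705 mm
L3: ⌊705/2⌋ × 498 = 352 × 498 mm
L4: ⌊498/2⌋ × 352 = 249 × 352 mm
L5: ⌊352/2⌋ × 249 = 176 × 249 mm

176 × 249 mm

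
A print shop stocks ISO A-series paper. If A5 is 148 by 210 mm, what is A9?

A6: ⌊210/2⌋ × 148 = 105 × 148 mm
A7: ⌊148/2⌋ × 105 = 74 × 105 mm
A8: ⌊105/2⌋ × 74 = 52 × 74 mm
A9: ⌊74/2⌋ × 52 = 37 × 52 mm

37 × 52 mm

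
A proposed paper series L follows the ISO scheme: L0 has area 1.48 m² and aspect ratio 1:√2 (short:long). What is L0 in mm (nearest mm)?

1023 × 1447 mm

Let the short side be w mm. Then w · w√2 = 1.48 m² = 1,480,000 mm².
w² = 1,480,000/√2, so w ≈ 1023.0 mm; long side = w√2 ≈ 1446.7 mm.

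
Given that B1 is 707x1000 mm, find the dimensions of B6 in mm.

B2: ⌊1000/2⌋ × 707 = 500 × 707 mm
B3: ⌊707/2⌋ × 500 = 353 × 500 mm
B4: ⌊500/2⌋ × 353 = 250 × 353 mm
B5: ⌊353/2⌋ × 250 = 176 × 250 mm
B6: ⌊250/2⌋ × 176 = 125 × 176 mm

125 × 176 mm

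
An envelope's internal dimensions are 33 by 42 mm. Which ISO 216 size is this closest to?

Aspect ratio 42/33 ≈ 1.273 (ISO target is √2 ≈ 1.414).
In the B-series (B0 = 1000 × 1414 mm): B10 = 31 × 44 mm.
Off by 4 mm total — nearest standard size.

B10 (31 × 44 mm)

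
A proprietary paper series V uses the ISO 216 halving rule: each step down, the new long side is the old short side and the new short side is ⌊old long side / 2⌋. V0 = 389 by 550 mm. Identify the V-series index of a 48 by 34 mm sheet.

V7

V0: 389 × 550 mm
V1: 275 × 389 mm
V2: 194 × 275 mm
V3: 137 × 194 mm
V4: 97 × 137 mm
V5: 68 × 97 mm
V6: 48 × 68 mm
V7: 34 × 48 mm
V8: 24 × 34 mm
→ matches V7.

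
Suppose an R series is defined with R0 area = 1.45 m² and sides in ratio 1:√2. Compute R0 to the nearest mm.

Let the short side be w mm. Then w · w√2 = 1.45 m² = 1,450,000 mm².
w² = 1,450,000/√2, so w ≈ 1012.6 mm; long side = w√2 ≈ 1432.0 mm.

1013 × 1432 mm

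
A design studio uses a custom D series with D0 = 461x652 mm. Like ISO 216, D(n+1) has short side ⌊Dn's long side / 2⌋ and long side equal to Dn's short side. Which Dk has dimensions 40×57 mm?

D0: 461 × 652 mm
D1: 326 × 461 mm
D2: 230 × 326 mm
D3: 163 × 230 mm
D4: 115 × 163 mm
D5: 81 × 115 mm
D6: 57 × 81 mm
D7: 40 × 57 mm
D8: 28 × 40 mm
→ matches D7.

D7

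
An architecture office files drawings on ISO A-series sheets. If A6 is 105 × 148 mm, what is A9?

A7: ⌊148/2⌋ × 105 = 74 × 105 mm
A8: ⌊105/2⌋ × 74 = 52 × 74 mm
A9: ⌊74/2⌋ × 52 = 37 × 52 mm

37 × 52 mm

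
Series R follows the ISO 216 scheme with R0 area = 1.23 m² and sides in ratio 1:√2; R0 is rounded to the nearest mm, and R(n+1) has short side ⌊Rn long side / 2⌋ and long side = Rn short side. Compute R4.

Let R0's short side be w mm. w · w√2 = 1.23 m² = 1,230,000 mm², so w ≈ 932.6 mm and w√2 ≈ 1318.9 mm → R0 = 933 × 1319 mm.
R1: ⌊1319/2⌋ × 933 = 659 × 933 mm
R2: ⌊933/2⌋ × 659 = 466 × 659 mm
R3: ⌊659/2⌋ × 466 = 329 × 466 mm
R4: ⌊466/2⌋ × 329 = 233 × 329 mm

233 × 329 mm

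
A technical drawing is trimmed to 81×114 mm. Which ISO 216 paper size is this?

C7 (81 × 114 mm)

Aspect ratio 114/81 ≈ 1.407 — close to the ISO √2 ≈ 1.414.
In the C-series (envelope sizes, between A and B): C7 = 81 × 114 mm.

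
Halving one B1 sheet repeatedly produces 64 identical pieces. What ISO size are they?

64 = 2^6, so 6 halving steps.
B1 → B2 → … → B7 after 6 steps.

B7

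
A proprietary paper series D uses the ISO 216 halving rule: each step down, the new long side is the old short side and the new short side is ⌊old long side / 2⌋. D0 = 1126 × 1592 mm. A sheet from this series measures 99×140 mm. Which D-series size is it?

D7

D0: 1126 × 1592 mm
D1: 796 × 1126 mm
D2: 563 × 796 mm
D3: 398 × 563 mm
D4: 281 × 398 mm
D5: 199 × 281 mm
D6: 140 × 199 mm
D7: 99 × 140 mm
D8: 70 × 99 mm
→ matches D7.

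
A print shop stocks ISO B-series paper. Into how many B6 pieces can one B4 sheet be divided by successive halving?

4

B4 = 250 × 353 mm; B6 = 125 × 176 mm.
Each halving step doubles the count; 2 steps from B4 to B6.
2^2 = 4.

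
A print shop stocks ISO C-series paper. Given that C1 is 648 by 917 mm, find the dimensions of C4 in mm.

C2: ⌊917/2⌋ × 648 = 458 × 648 mm
C3: ⌊648/2⌋ × 458 = 324 × 458 mm
C4: ⌊458/2⌋ × 324 = 229 × 324 mm

229 × 324 mm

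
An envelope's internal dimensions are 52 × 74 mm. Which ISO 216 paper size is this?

Aspect ratio 74/52 ≈ 1.423 — close to the ISO √2 ≈ 1.414.
In the A-series (A0 area = 1 m²): A8 = 52 × 74 mm.

A8 (52 × 74 mm)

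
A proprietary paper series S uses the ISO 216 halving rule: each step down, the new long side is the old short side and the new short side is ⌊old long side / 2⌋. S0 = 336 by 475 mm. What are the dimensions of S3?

S1: ⌊475/2⌋ × 336 = 237 × 336 mm
S2: ⌊336/2⌋ × 237 = 168 × 237 mm
S3: ⌊237/2⌋ × 168 = 118 × 168 mm

118 × 168 mm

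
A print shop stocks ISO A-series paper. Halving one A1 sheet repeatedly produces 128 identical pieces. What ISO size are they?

A8

128 = 2^7, so 7 halving steps.
A1 → A2 → … → A8 after 7 steps.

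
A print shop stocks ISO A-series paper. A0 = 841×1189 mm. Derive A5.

148 × 210 mm

A1: ⌊1189/2⌋ × 841 = 594 × 841 mm
A2: ⌊841/2⌋ × 594 = 420 × 594 mm
A3: ⌊594/2⌋ × 420 = 297 × 420 mm
A4: ⌊420/2⌋ × 297 = 210 × 297 mm
A5: ⌊297/2⌋ × 210 = 148 × 210 mm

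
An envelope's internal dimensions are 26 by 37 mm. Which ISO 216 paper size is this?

A10 (26 × 37 mm)

Aspect ratio 37/26 ≈ 1.423 — close to the ISO √2 ≈ 1.414.
In the A-series (A0 area = 1 m²): A10 = 26 × 37 mm.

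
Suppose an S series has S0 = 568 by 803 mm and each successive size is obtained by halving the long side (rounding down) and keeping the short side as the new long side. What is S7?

50 × 71 mm

S1 = 401 × 568 mm (from S0 by 1 halving).
S2: ⌊568/2⌋ × 401 = 284 × 401 mm
S3: ⌊401/2⌋ × 284 = 200 × 284 mm
S4: ⌊284/2⌋ × 200 = 142 × 200 mm
S5: ⌊200/2⌋ × 142 = 100 × 142 mm
S6: ⌊142/2⌋ × 100 = 71 × 100 mm
S7: ⌊100/2⌋ × 71 = 50 × 71 mm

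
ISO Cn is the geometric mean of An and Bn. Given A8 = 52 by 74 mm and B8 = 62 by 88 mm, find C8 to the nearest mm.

57 × 81 mm

Short side: √(52 · 62) = √3224 ≈ 56.8 → 57 mm
Long side: √(74 · 88) = √6512 ≈ 80.7 → 81 mm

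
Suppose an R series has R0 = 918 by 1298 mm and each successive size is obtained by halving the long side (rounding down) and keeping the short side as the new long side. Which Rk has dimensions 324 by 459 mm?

R0: 918 × 1298 mm
R1: 649 × 918 mm
R2: 459 × 649 mm
R3: 324 × 459 mm
R4: 229 × 324 mm
→ matches R3.

R3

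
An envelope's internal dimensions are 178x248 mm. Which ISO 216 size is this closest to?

B5 (176 × 250 mm)

Aspect ratio 248/178 ≈ 1.393 (ISO target is √2 ≈ 1.414).
In the B-series (B0 = 1000 × 1414 mm): B5 = 176 × 250 mm.
Off by 4 mm total — nearest standard size.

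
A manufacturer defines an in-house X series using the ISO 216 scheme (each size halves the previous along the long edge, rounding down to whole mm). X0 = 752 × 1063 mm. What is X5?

X1: ⌊1063/2⌋ × 752 = 531 × 752 mm
X2: ⌊752/2⌋ × 531 = 376 × 531 mm
X3: ⌊531/2⌋ × 376 = 265 × 376 mm
X4: ⌊376/2⌋ × 265 = 188 × 265 mm
X5: ⌊265/2⌋ × 188 = 132 × 188 mm

132 × 188 mm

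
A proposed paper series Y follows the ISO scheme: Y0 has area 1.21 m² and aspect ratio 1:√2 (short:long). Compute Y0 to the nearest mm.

Let the short side be w mm. Then w · w√2 = 1.21 m² = 1,210,000 mm².
w² = 1,210,000/√2, so w ≈ 925.0 mm; long side = w√2 ≈ 1308.1 mm.

925 × 1308 mm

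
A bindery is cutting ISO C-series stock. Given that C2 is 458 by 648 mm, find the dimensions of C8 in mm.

57 × 81 mm

C3: ⌊648/2⌋ × 458 = 324 × 458 mm
C4: ⌊458/2⌋ × 324 = 229 × 324 mm
C5: ⌊324/2⌋ × 229 = 162 × 229 mm
C6: ⌊229/2⌋ × 162 = 114 × 162 mm
C7: ⌊162/2⌋ × 114 = 81 × 114 mm
C8: ⌊114/2⌋ × 81 = 57 × 81 mm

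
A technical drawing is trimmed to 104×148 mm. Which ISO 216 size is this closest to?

A6 (105 × 148 mm)

Aspect ratio 148/104 ≈ 1.423 — close to the ISO √2 ≈ 1.414.
In the A-series (A0 area = 1 m²): A6 = 105 × 148 mm.
Off by 1 mm total — nearest standard size.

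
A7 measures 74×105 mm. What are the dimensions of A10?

A8: ⌊105/2⌋ × 74 = 52 × 74 mm
A9: ⌊74/2⌋ × 52 = 37 × 52 mm
A10: ⌊52/2⌋ × 37 = 26 × 37 mm

26 × 37 mm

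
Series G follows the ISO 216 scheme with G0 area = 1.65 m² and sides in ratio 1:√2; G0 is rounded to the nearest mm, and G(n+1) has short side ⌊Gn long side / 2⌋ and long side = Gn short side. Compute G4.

Let G0's short side be w mm. w · w√2 = 1.65 m² = 1,650,000 mm², so w ≈ 1080.2 mm and w√2 ≈ 1527.6 mm → G0 = 1080 × 1528 mm.
G1: ⌊1528/2⌋ × 1080 = 764 × 1080 mm
G2: ⌊1080/2⌋ × 764 = 540 × 764 mm
G3: ⌊764/2⌋ × 540 = 382 × 540 mm
G4: ⌊540/2⌋ × 382 = 270 × 382 mm

270 × 382 mm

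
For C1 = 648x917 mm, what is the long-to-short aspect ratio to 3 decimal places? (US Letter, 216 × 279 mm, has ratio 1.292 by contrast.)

917 / 648 = 1.415
Matches √2 ≈ 1.414 — the ISO 216 defining ratio.

1.415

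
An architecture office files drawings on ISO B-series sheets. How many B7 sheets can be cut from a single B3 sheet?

16

Each ISO step halves the sheet: 1 × B3 → 2 × B4 → 4 × B5 → 8 × B6 → …
From B3 to B7 is 4 halving steps: 2^4 = 16.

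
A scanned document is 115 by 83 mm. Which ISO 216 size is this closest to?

C7 (81 × 114 mm)

Aspect ratio 115/83 ≈ 1.386 (ISO target is √2 ≈ 1.414).
In the C-series (envelope sizes, between A and B): C7 = 81 × 114 mm.
Off by 3 mm total — nearest standard size.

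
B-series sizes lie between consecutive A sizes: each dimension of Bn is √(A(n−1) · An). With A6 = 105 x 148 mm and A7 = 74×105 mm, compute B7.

88 × 125 mm

Short side: √(105 · 74) = √7770 ≈ 88.1 → 88 mm
Long side: √(148 · 105) = √15540 ≈ 124.7 → 125 mm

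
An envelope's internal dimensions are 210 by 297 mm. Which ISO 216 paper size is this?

Aspect ratio 297/210 ≈ 1.414 — close to the ISO √2 ≈ 1.414.
In the A-series (A0 area = 1 m²): A4 = 210 × 297 mm.

A4 (210 × 297 mm)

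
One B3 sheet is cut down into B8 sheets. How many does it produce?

32

Each ISO step halves the sheet: 1 × B3 → 2 × B4 → 4 × B5 → 8 × B6 → …
From B3 to B8 is 5 halving steps: 2^5 = 32.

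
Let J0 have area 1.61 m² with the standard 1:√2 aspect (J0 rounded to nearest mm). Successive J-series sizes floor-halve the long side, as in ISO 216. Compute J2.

533 × 754 mm

Let J0's short side be w mm. w · w√2 = 1.61 m² = 1,610,000 mm², so w ≈ 1067.0 mm and w√2 ≈ 1508.9 mm → J0 = 1067 × 1509 mm.
J1: ⌊1509/2⌋ × 1067 = 754 × 1067 mm
J2: ⌊1067/2⌋ × 754 = 533 × 754 mm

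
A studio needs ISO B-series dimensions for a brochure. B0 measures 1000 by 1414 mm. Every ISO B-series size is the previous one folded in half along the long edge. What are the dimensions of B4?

250 × 353 mm

B1: ⌊1414/2⌋ × 1000 = 707 × 1000 mm
B2: ⌊1000/2⌋ × 707 = 500 × 707 mm
B3: ⌊707/2⌋ × 500 = 353 × 500 mm
B4: ⌊500/2⌋ × 353 = 250 × 353 mm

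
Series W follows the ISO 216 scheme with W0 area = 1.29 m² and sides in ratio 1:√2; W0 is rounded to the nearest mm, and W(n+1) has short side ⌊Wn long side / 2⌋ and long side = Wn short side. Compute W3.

Let W0's short side be w mm. w · w√2 = 1.29 m² = 1,290,000 mm², so w ≈ 955.1 mm and w√2 ≈ 1350.7 mm → W0 = 955 × 1351 mm.
W1: ⌊1351/2⌋ × 955 = 675 × 955 mm
W2: ⌊955/2⌋ × 675 = 477 × 675 mm
W3: ⌊675/2⌋ × 477 = 337 × 477 mm

337 × 477 mm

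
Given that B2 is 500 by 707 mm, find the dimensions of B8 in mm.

62 × 88 mm

B3: ⌊707/2⌋ × 500 = 353 × 500 mm
B4: ⌊500/2⌋ × 353 = 250 × 353 mm
B5: ⌊353/2⌋ × 250 = 176 × 250 mm
B6: ⌊250/2⌋ × 176 = 125 × 176 mm
B7: ⌊176/2⌋ × 125 = 88 × 125 mm
B8: ⌊125/2⌋ × 88 = 62 × 88 mm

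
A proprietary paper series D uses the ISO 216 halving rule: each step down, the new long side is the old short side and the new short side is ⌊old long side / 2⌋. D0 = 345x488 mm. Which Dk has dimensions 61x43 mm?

D6

D0: 345 × 488 mm
D1: 244 × 345 mm
D2: 172 × 244 mm
D3: 122 × 172 mm
D4: 86 × 122 mm
D5: 61 × 86 mm
D6: 43 × 61 mm
D7: 30 × 43 mm
→ matches D6.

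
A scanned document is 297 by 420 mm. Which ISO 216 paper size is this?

Aspect ratio 420/297 ≈ 1.414 — close to the ISO √2 ≈ 1.414.
In the A-series (A0 area = 1 m²): A3 = 297 × 420 mm.

A3 (297 × 420 mm)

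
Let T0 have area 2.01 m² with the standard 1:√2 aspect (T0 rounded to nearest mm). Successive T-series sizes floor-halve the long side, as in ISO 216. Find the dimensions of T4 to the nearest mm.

Let T0's short side be w mm. w · w√2 = 2.01 m² = 2,010,000 mm², so w ≈ 1192.2 mm and w√2 ≈ 1686.0 mm → T0 = 1192 × 1686 mm.
T1: ⌊1686/2⌋ × 1192 = 843 × 1192 mm
T2: ⌊1192/2⌋ × 843 = 596 × 843 mm
T3: ⌊843/2⌋ × 596 = 421 × 596 mm
T4: ⌊596/2⌋ × 421 = 298 × 421 mm

298 × 421 mm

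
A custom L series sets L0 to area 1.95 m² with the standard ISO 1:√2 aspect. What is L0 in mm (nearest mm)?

1174 × 1661 mm

Let the short side be w mm. Then w · w√2 = 1.95 m² = 1,950,000 mm².
w² = 1,950,000/√2, so w ≈ 1174.2 mm; long side = w√2 ≈ 1660.6 mm.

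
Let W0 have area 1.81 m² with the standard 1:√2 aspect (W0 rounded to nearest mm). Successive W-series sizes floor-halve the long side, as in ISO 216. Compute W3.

Let W0's short side be w mm. w · w√2 = 1.81 m² = 1,810,000 mm², so w ≈ 1131.3 mm and w√2 ≈ 1599.9 mm → W0 = 1131 × 1600 mm.
W1: ⌊1600/2⌋ × 1131 = 800 × 1131 mm
W2: ⌊1131/2⌋ × 800 = 565 × 800 mm
W3: ⌊800/2⌋ × 565 = 400 × 565 mm

400 × 565 mm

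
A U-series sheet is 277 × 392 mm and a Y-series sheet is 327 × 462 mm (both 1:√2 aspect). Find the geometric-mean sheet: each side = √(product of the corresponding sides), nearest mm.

301 × 426 mm

Short side: √(277 · 327) = √90579 ≈ 301.0 → 301 mm
Long side: √(392 · 462) = √181104 ≈ 425.6 → 426 mm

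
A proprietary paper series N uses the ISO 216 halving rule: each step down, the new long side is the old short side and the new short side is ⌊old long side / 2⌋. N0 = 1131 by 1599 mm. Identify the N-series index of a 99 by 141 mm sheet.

N7

N0: 1131 × 1599 mm
N1: 799 × 1131 mm
N2: 565 × 799 mm
N3: 399 × 565 mm
N4: 282 × 399 mm
N5: 199 × 282 mm
N6: 141 × 199 mm
N7: 99 × 141 mm
N8: 70 × 99 mm
→ matches N7.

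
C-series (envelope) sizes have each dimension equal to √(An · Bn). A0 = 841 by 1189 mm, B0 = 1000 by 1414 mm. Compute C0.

917 × 1297 mm

Short side: √(841 · 1000) = √841000 ≈ 917.1 → 917 mm
Long side: √(1189 · 1414) = √1681246 ≈ 1296.6 → 1297 mm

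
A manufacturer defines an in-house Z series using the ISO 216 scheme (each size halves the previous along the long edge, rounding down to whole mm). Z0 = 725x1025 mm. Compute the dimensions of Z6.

90 × 128 mm

Z1: ⌊1025/2⌋ × 725 = 512 × 725 mm
Z2: ⌊725/2⌋ × 512 = 362 × 512 mm
Z3: ⌊512/2⌋ × 362 = 256 × 362 mm
Z4: ⌊362/2⌋ × 256 = 181 × 256 mm
Z5: ⌊256/2⌋ × 181 = 128 × 181 mm
Z6: ⌊181/2⌋ × 128 = 90 × 128 mm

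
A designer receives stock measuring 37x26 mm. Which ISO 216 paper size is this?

A10 (26 × 37 mm)

Aspect ratio 37/26 ≈ 1.423 — close to the ISO √2 ≈ 1.414.
In the A-series (A0 area = 1 m²): A10 = 26 × 37 mm.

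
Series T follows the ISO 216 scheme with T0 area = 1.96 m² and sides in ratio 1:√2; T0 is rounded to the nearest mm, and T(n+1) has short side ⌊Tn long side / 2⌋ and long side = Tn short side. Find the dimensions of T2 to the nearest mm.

588 × 832 mm

Let T0's short side be w mm. w · w√2 = 1.96 m² = 1,960,000 mm², so w ≈ 1177.3 mm and w√2 ≈ 1664.9 mm → T0 = 1177 × 1665 mm.
T1: ⌊1665/2⌋ × 1177 = 832 × 1177 mm
T2: ⌊1177/2⌋ × 832 = 588 × 832 mm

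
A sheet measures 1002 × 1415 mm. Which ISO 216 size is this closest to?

B0 (1000 × 1414 mm)

Aspect ratio 1415/1002 ≈ 1.412 — close to the ISO √2 ≈ 1.414.
In the B-series (B0 = 1000 × 1414 mm): B0 = 1000 × 1414 mm.
Off by 3 mm total — nearest standard size.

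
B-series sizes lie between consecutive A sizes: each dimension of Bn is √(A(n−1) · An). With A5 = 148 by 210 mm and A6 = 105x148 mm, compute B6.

125 × 176 mm

Short side: √(148 · 105) = √15540 ≈ 124.7 → 125 mm
Long side: √(210 · 148) = √31080 ≈ 176.3 → 176 mm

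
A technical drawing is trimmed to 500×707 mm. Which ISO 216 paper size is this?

Aspect ratio 707/500 ≈ 1.414 — close to the ISO √2 ≈ 1.414.
In the B-series (B0 = 1000 × 1414 mm): B2 = 500 × 707 mm.

B2 (500 × 707 mm)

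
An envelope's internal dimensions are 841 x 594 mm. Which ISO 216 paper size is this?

Aspect ratio 841/594 ≈ 1.416 — close to the ISO √2 ≈ 1.414.
In the A-series (A0 area = 1 m²): A1 = 594 × 841 mm.

A1 (594 × 841 mm)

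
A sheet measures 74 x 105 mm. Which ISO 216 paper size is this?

Aspect ratio 105/74 ≈ 1.419 — close to the ISO √2 ≈ 1.414.
In the A-series (A0 area = 1 m²): A7 = 74 × 105 mm.

A7 (74 × 105 mm)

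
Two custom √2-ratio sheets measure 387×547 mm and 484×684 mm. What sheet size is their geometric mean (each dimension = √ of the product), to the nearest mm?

Short side: √(387 · 484) = √187308 ≈ 432.8 → 433 mm
Long side: √(547 · 684) = √374148 ≈ 611.7 → 612 mm

433 × 612 mm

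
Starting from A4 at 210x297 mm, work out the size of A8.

52 × 74 mm

A5: ⌊297/2⌋ × 210 = 148 × 210 mm
A6: ⌊210/2⌋ × 148 = 105 × 148 mm
A7: ⌊148/2⌋ × 105 = 74 × 105 mm
A8: ⌊105/2⌋ × 74 = 52 × 74 mm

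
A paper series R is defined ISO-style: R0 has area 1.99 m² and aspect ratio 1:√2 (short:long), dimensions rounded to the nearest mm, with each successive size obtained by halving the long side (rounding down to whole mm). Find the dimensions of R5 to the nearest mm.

209 × 296 mm

Let R0's short side be w mm. w · w√2 = 1.99 m² = 1,990,000 mm², so w ≈ 1186.2 mm and w√2 ≈ 1677.6 mm → R0 = 1186 × 1678 mm.
R1: ⌊1678/2⌋ × 1186 = 839 × 1186 mm
R2: ⌊1186/2⌋ × 839 = 593 × 839 mm
R3: ⌊839/2⌋ × 593 = 419 × 593 mm
R4: ⌊593/2⌋ × 419 = 296 × 419 mm
R5: ⌊419/2⌋ × 296 = 209 × 296 mm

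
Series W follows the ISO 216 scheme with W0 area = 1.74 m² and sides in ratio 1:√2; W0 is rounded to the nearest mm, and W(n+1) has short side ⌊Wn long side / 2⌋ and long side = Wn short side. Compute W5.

196 × 277 mm

Let W0's short side be w mm. w · w√2 = 1.74 m² = 1,740,000 mm², so w ≈ 1109.2 mm and w√2 ≈ 1568.7 mm → W0 = 1109 × 1569 mm.
W1: ⌊1569/2⌋ × 1109 = 784 × 1109 mm
W2: ⌊1109/2⌋ × 784 = 554 × 784 mm
W3: ⌊784/2⌋ × 554 = 392 × 554 mm
W4: ⌊554/2⌋ × 392 = 277 × 392 mm
W5: ⌊392/2⌋ × 277 = 196 × 277 mm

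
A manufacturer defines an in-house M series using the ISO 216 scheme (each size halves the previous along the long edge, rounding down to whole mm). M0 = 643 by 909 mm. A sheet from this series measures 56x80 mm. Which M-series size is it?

M0: 643 × 909 mm
M1: 454 × 643 mm
M2: 321 × 454 mm
M3: 227 × 321 mm
M4: 160 × 227 mm
M5: 113 × 160 mm
M6: 80 × 113 mm
M7: 56 × 80 mm
M8: 40 × 56 mm
→ matches M7.

M7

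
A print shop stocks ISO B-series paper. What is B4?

B0 = 1000 × 1414 mm (B0 has a 1000 mm short side, aspect 1:√2).
B1: ⌊1414/2⌋ × 1000 = 707 × 1000 mm
B2: ⌊1000/2⌋ × 707 = 500 × 707 mm
B3: ⌊707/2⌋ × 500 = 353 × 500 mm
B4: ⌊500/2⌋ × 353 = 250 × 353 mm

250 × 353 mm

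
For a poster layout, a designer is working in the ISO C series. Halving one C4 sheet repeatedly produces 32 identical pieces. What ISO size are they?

32 = 2^5, so 5 halving steps.
C4 → C5 → … → C9 after 5 steps.

C9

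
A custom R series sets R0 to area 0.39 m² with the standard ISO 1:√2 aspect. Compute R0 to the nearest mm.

525 × 743 mm

Let the short side be w mm. Then w · w√2 = 0.39 m² = 390,000 mm².
w² = 390,000/√2, so w ≈ 525.1 mm; long side = w√2 ≈ 742.7 mm.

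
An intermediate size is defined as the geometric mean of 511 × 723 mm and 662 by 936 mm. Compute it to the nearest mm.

Short side: √(511 · 662) = √338282 ≈ 581.6 → 582 mm
Long side: √(723 · 936) = √676728 ≈ 822.6 → 823 mm

582 × 823 mm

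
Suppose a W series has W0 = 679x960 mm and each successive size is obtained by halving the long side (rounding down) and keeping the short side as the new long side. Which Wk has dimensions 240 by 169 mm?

W4

W0: 679 × 960 mm
W1: 480 × 679 mm
W2: 339 × 480 mm
W3: 240 × 339 mm
W4: 169 × 240 mm
W5: 120 × 169 mm
→ matches W4.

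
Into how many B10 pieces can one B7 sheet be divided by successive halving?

8

B7 = 88 × 125 mm; B10 = 31 × 44 mm.
Each halving step doubles the count; 3 steps from B7 to B10.
2^3 = 8.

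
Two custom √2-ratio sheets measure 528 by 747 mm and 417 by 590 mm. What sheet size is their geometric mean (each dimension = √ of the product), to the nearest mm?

Short side: √(528 · 417) = √220176 ≈ 469.2 → 469 mm
Long side: √(747 · 590) = √440730 ≈ 663.9 → 664 mm

469 × 664 mm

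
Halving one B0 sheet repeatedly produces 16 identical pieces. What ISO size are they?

B4

16 = 2^4, so 4 halving steps.
B0 → B1 → … → B4 after 4 steps.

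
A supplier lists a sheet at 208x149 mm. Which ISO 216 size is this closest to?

Aspect ratio 208/149 ≈ 1.396 (ISO target is √2 ≈ 1.414).
In the A-series (A0 area = 1 m²): A5 = 148 × 210 mm.
Off by 3 mm total — nearest standard size.

A5 (148 × 210 mm)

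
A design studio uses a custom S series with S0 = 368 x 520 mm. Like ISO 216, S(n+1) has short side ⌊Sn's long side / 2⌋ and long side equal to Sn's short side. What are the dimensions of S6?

46 × 65 mm

S1: ⌊520/2⌋ × 368 = 260 × 368 mm
S2: ⌊368/2⌋ × 260 = 184 × 260 mm
S3: ⌊260/2⌋ × 184 = 130 × 184 mm
S4: ⌊184/2⌋ × 130 = 92 × 130 mm
S5: ⌊130/2⌋ × 92 = 65 × 92 mm
S6: ⌊92/2⌋ × 65 = 46 × 65 mm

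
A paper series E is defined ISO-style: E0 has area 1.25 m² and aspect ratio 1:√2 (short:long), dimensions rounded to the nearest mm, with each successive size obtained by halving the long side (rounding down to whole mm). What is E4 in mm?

235 × 332 mm

Let E0's short side be w mm. w · w√2 = 1.25 m² = 1,250,000 mm², so w ≈ 940.2 mm and w√2 ≈ 1329.6 mm → E0 = 940 × 1330 mm.
E1: ⌊1330/2⌋ × 940 = 665 × 940 mm
E2: ⌊940/2⌋ × 665 = 470 × 665 mm
E3: ⌊665/2⌋ × 470 = 332 × 470 mm
E4: ⌊470/2⌋ × 332 = 235 × 332 mm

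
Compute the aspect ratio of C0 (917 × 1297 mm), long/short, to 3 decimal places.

1.414

1297 / 917 = 1.414
Matches √2 ≈ 1.414 — the ISO 216 defining ratio.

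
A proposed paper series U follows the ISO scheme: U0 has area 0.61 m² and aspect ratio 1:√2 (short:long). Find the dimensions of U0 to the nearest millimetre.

Let the short side be w mm. Then w · w√2 = 0.61 m² = 610,000 mm².
w² = 610,000/√2, so w ≈ 656.8 mm; long side = w√2 ≈ 928.8 mm.

657 × 929 mm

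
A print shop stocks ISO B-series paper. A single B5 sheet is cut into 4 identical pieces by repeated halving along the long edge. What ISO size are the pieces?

B7

4 = 2^2, so 2 halving steps.
B5 → B6 → … → B7 after 2 steps.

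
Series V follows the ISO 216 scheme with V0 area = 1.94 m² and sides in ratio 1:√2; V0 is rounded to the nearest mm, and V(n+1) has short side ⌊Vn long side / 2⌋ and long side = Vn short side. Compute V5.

Let V0's short side be w mm. w · w√2 = 1.94 m² = 1,940,000 mm², so w ≈ 1171.2 mm and w√2 ≈ 1656.4 mm → V0 = 1171 × 1656 mm.
V1: ⌊1656/2⌋ × 1171 = 828 × 1171 mm
V2: ⌊1171/2⌋ × 828 = 585 × 828 mm
V3: ⌊828/2⌋ × 585 = 414 × 585 mm
V4: ⌊585/2⌋ × 414 = 292 × 414 mm
V5: ⌊414/2⌋ × 292 = 207 × 292 mm

207 × 292 mm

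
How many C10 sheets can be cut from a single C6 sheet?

Each ISO step halves the sheet: 1 × C6 → 2 × C7 → 4 × C8 → 8 × C9 → …
From C6 to C10 is 4 halving steps: 2^4 = 16.

16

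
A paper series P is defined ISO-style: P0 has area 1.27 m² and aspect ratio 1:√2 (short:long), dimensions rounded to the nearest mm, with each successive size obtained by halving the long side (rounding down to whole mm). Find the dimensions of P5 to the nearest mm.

Let P0's short side be w mm. w · w√2 = 1.27 m² = 1,270,000 mm², so w ≈ 947.6 mm and w√2 ≈ 1340.2 mm → P0 = 948 × 1340 mm.
P1: ⌊1340/2⌋ × 948 = 670 × 948 mm
P2: ⌊948/2⌋ × 670 = 474 × 670 mm
P3: ⌊670/2⌋ × 474 = 335 × 474 mm
P4: ⌊474/2⌋ × 335 = 237 × 335 mm
P5: ⌊335/2⌋ × 237 = 167 × 237 mm

167 × 237 mm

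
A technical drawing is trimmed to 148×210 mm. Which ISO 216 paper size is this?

Aspect ratio 210/148 ≈ 1.419 — close to the ISO √2 ≈ 1.414.
In the A-series (A0 area = 1 m²): A5 = 148 × 210 mm.

A5 (148 × 210 mm)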